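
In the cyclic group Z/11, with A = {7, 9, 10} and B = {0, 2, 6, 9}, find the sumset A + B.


Work in Z/11Z: reduce every sum a + b modulo 11.
Enumerate all 12 pairs:
a = 7: 7+0=7, 7+2=9, 7+6=2, 7+9=5
a = 9: 9+0=9, 9+2=0, 9+6=4, 9+9=7
a = 10: 10+0=10, 10+2=1, 10+6=5, 10+9=8
Distinct residues collected: {0, 1, 2, 4, 5, 7, 8, 9, 10}
|A + B| = 9 (out of 11 total residues).

A + B = {0, 1, 2, 4, 5, 7, 8, 9, 10}


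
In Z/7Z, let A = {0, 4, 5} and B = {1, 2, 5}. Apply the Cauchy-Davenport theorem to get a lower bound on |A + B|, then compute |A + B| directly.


Cauchy-Davenport: |A + B| ≥ min(p, |A| + |B| - 1) for A, B nonempty in Z/pZ.
|A| = 3, |B| = 3, p = 7.
CD lower bound = min(7, 3 + 3 - 1) = min(7, 5) = 5.
Compute A + B mod 7 directly:
a = 0: 0+1=1, 0+2=2, 0+5=5
a = 4: 4+1=5, 4+2=6, 4+5=2
a = 5: 5+1=6, 5+2=0, 5+5=3
A + B = {0, 1, 2, 3, 5, 6}, so |A + B| = 6.
Verify: 6 ≥ 5? Yes ✓.

CD lower bound = 5, actual |A + B| = 6.


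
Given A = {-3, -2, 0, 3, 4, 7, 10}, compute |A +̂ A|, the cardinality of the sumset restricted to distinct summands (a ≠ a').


Restricted sumset: A +̂ A = {a + a' : a ∈ A, a' ∈ A, a ≠ a'}.
Equivalently, take A + A and drop any sum 2a that is achievable ONLY as a + a for a ∈ A (i.e. sums representable only with equal summands).
Enumerate pairs (a, a') with a < a' (symmetric, so each unordered pair gives one sum; this covers all a ≠ a'):
  -3 + -2 = -5
  -3 + 0 = -3
  -3 + 3 = 0
  -3 + 4 = 1
  -3 + 7 = 4
  -3 + 10 = 7
  -2 + 0 = -2
  -2 + 3 = 1
  -2 + 4 = 2
  -2 + 7 = 5
  -2 + 10 = 8
  0 + 3 = 3
  0 + 4 = 4
  0 + 7 = 7
  0 + 10 = 10
  3 + 4 = 7
  3 + 7 = 10
  3 + 10 = 13
  4 + 7 = 11
  4 + 10 = 14
  7 + 10 = 17
Collected distinct sums: {-5, -3, -2, 0, 1, 2, 3, 4, 5, 7, 8, 10, 11, 13, 14, 17}
|A +̂ A| = 16
(Reference bound: |A +̂ A| ≥ 2|A| - 3 for |A| ≥ 2, with |A| = 7 giving ≥ 11.)

|A +̂ A| = 16


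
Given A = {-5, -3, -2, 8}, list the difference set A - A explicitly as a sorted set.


A - A = {a - a' : a, a' ∈ A}.
Compute a - a' for each ordered pair (a, a'):
a = -5: -5--5=0, -5--3=-2, -5--2=-3, -5-8=-13
a = -3: -3--5=2, -3--3=0, -3--2=-1, -3-8=-11
a = -2: -2--5=3, -2--3=1, -2--2=0, -2-8=-10
a = 8: 8--5=13, 8--3=11, 8--2=10, 8-8=0
Collecting distinct values (and noting 0 appears from a-a):
A - A = {-13, -11, -10, -3, -2, -1, 0, 1, 2, 3, 10, 11, 13}
|A - A| = 13

A - A = {-13, -11, -10, -3, -2, -1, 0, 1, 2, 3, 10, 11, 13}


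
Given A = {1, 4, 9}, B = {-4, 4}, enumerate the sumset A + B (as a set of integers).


A + B = {a + b : a ∈ A, b ∈ B}.
Enumerate all |A|·|B| = 3·2 = 6 pairs (a, b) and collect distinct sums.
a = 1: 1+-4=-3, 1+4=5
a = 4: 4+-4=0, 4+4=8
a = 9: 9+-4=5, 9+4=13
Collecting distinct sums: A + B = {-3, 0, 5, 8, 13}
|A + B| = 5

A + B = {-3, 0, 5, 8, 13}


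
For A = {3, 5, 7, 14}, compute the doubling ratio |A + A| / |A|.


|A| = 4.
Compute A + A by enumerating all 16 pairs.
A + A = {6, 8, 10, 12, 14, 17, 19, 21, 28}, so |A + A| = 9.
K = |A + A| / |A| = 9/4 (already in lowest terms) ≈ 2.2500.
Reference: AP of size 4 gives K = 7/4 ≈ 1.7500; a fully generic set of size 4 gives K ≈ 2.5000.

|A| = 4, |A + A| = 9, K = 9/4.


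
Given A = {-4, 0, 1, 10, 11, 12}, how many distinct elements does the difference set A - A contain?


A - A = {a - a' : a, a' ∈ A}; |A| = 6.
Bounds: 2|A|-1 ≤ |A - A| ≤ |A|² - |A| + 1, i.e. 11 ≤ |A - A| ≤ 31.
Note: 0 ∈ A - A always (from a - a). The set is symmetric: if d ∈ A - A then -d ∈ A - A.
Enumerate nonzero differences d = a - a' with a > a' (then include -d):
Positive differences: {1, 2, 4, 5, 9, 10, 11, 12, 14, 15, 16}
Full difference set: {0} ∪ (positive diffs) ∪ (negative diffs).
|A - A| = 1 + 2·11 = 23 (matches direct enumeration: 23).

|A - A| = 23


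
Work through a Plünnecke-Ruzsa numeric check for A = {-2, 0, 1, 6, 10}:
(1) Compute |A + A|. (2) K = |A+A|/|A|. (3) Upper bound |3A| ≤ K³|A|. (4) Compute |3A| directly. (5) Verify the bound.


|A| = 5.
Step 1: Compute A + A by enumerating all 25 pairs.
A + A = {-4, -2, -1, 0, 1, 2, 4, 6, 7, 8, 10, 11, 12, 16, 20}, so |A + A| = 15.
Step 2: Doubling constant K = |A + A|/|A| = 15/5 = 15/5 ≈ 3.0000.
Step 3: Plünnecke-Ruzsa gives |3A| ≤ K³·|A| = (3.0000)³ · 5 ≈ 135.0000.
Step 4: Compute 3A = A + A + A directly by enumerating all triples (a,b,c) ∈ A³; |3A| = 28.
Step 5: Check 28 ≤ 135.0000? Yes ✓.

K = 15/5, Plünnecke-Ruzsa bound K³|A| ≈ 135.0000, |3A| = 28, inequality holds.


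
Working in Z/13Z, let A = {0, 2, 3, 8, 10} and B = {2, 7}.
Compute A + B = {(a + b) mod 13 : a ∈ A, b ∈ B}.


Work in Z/13Z: reduce every sum a + b modulo 13.
Enumerate all 10 pairs:
a = 0: 0+2=2, 0+7=7
a = 2: 2+2=4, 2+7=9
a = 3: 3+2=5, 3+7=10
a = 8: 8+2=10, 8+7=2
a = 10: 10+2=12, 10+7=4
Distinct residues collected: {2, 4, 5, 7, 9, 10, 12}
|A + B| = 7 (out of 13 total residues).

A + B = {2, 4, 5, 7, 9, 10, 12}


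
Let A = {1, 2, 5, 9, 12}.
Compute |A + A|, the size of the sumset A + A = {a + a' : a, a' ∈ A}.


A + A = {a + a' : a, a' ∈ A}; |A| = 5.
General bounds: 2|A| - 1 ≤ |A + A| ≤ |A|(|A|+1)/2, i.e. 9 ≤ |A + A| ≤ 15.
Lower bound 2|A|-1 is attained iff A is an arithmetic progression.
Enumerate sums a + a' for a ≤ a' (symmetric, so this suffices):
a = 1: 1+1=2, 1+2=3, 1+5=6, 1+9=10, 1+12=13
a = 2: 2+2=4, 2+5=7, 2+9=11, 2+12=14
a = 5: 5+5=10, 5+9=14, 5+12=17
a = 9: 9+9=18, 9+12=21
a = 12: 12+12=24
Distinct sums: {2, 3, 4, 6, 7, 10, 11, 13, 14, 17, 18, 21, 24}
|A + A| = 13

|A + A| = 13


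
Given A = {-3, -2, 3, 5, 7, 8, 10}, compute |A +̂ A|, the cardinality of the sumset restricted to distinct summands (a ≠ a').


Restricted sumset: A +̂ A = {a + a' : a ∈ A, a' ∈ A, a ≠ a'}.
Equivalently, take A + A and drop any sum 2a that is achievable ONLY as a + a for a ∈ A (i.e. sums representable only with equal summands).
Enumerate pairs (a, a') with a < a' (symmetric, so each unordered pair gives one sum; this covers all a ≠ a'):
  -3 + -2 = -5
  -3 + 3 = 0
  -3 + 5 = 2
  -3 + 7 = 4
  -3 + 8 = 5
  -3 + 10 = 7
  -2 + 3 = 1
  -2 + 5 = 3
  -2 + 7 = 5
  -2 + 8 = 6
  -2 + 10 = 8
  3 + 5 = 8
  3 + 7 = 10
  3 + 8 = 11
  3 + 10 = 13
  5 + 7 = 12
  5 + 8 = 13
  5 + 10 = 15
  7 + 8 = 15
  7 + 10 = 17
  8 + 10 = 18
Collected distinct sums: {-5, 0, 1, 2, 3, 4, 5, 6, 7, 8, 10, 11, 12, 13, 15, 17, 18}
|A +̂ A| = 17
(Reference bound: |A +̂ A| ≥ 2|A| - 3 for |A| ≥ 2, with |A| = 7 giving ≥ 11.)

|A +̂ A| = 17


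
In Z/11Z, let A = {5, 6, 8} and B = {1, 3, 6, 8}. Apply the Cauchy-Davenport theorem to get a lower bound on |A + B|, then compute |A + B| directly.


Cauchy-Davenport: |A + B| ≥ min(p, |A| + |B| - 1) for A, B nonempty in Z/pZ.
|A| = 3, |B| = 4, p = 11.
CD lower bound = min(11, 3 + 4 - 1) = min(11, 6) = 6.
Compute A + B mod 11 directly:
a = 5: 5+1=6, 5+3=8, 5+6=0, 5+8=2
a = 6: 6+1=7, 6+3=9, 6+6=1, 6+8=3
a = 8: 8+1=9, 8+3=0, 8+6=3, 8+8=5
A + B = {0, 1, 2, 3, 5, 6, 7, 8, 9}, so |A + B| = 9.
Verify: 9 ≥ 6? Yes ✓.

CD lower bound = 6, actual |A + B| = 9.


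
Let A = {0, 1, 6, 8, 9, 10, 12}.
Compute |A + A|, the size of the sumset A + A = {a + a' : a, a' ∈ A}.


A + A = {a + a' : a, a' ∈ A}; |A| = 7.
General bounds: 2|A| - 1 ≤ |A + A| ≤ |A|(|A|+1)/2, i.e. 13 ≤ |A + A| ≤ 28.
Lower bound 2|A|-1 is attained iff A is an arithmetic progression.
Enumerate sums a + a' for a ≤ a' (symmetric, so this suffices):
a = 0: 0+0=0, 0+1=1, 0+6=6, 0+8=8, 0+9=9, 0+10=10, 0+12=12
a = 1: 1+1=2, 1+6=7, 1+8=9, 1+9=10, 1+10=11, 1+12=13
a = 6: 6+6=12, 6+8=14, 6+9=15, 6+10=16, 6+12=18
a = 8: 8+8=16, 8+9=17, 8+10=18, 8+12=20
a = 9: 9+9=18, 9+10=19, 9+12=21
a = 10: 10+10=20, 10+12=22
a = 12: 12+12=24
Distinct sums: {0, 1, 2, 6, 7, 8, 9, 10, 11, 12, 13, 14, 15, 16, 17, 18, 19, 20, 21, 22, 24}
|A + A| = 21

|A + A| = 21


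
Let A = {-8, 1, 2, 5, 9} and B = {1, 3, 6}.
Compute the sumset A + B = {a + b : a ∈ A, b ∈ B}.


A + B = {a + b : a ∈ A, b ∈ B}.
Enumerate all |A|·|B| = 5·3 = 15 pairs (a, b) and collect distinct sums.
a = -8: -8+1=-7, -8+3=-5, -8+6=-2
a = 1: 1+1=2, 1+3=4, 1+6=7
a = 2: 2+1=3, 2+3=5, 2+6=8
a = 5: 5+1=6, 5+3=8, 5+6=11
a = 9: 9+1=10, 9+3=12, 9+6=15
Collecting distinct sums: A + B = {-7, -5, -2, 2, 3, 4, 5, 6, 7, 8, 10, 11, 12, 15}
|A + B| = 14

A + B = {-7, -5, -2, 2, 3, 4, 5, 6, 7, 8, 10, 11, 12, 15}


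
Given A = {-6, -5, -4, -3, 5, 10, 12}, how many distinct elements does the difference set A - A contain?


A - A = {a - a' : a, a' ∈ A}; |A| = 7.
Bounds: 2|A|-1 ≤ |A - A| ≤ |A|² - |A| + 1, i.e. 13 ≤ |A - A| ≤ 43.
Note: 0 ∈ A - A always (from a - a). The set is symmetric: if d ∈ A - A then -d ∈ A - A.
Enumerate nonzero differences d = a - a' with a > a' (then include -d):
Positive differences: {1, 2, 3, 5, 7, 8, 9, 10, 11, 13, 14, 15, 16, 17, 18}
Full difference set: {0} ∪ (positive diffs) ∪ (negative diffs).
|A - A| = 1 + 2·15 = 31 (matches direct enumeration: 31).

|A - A| = 31


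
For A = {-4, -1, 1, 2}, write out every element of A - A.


A - A = {a - a' : a, a' ∈ A}.
Compute a - a' for each ordered pair (a, a'):
a = -4: -4--4=0, -4--1=-3, -4-1=-5, -4-2=-6
a = -1: -1--4=3, -1--1=0, -1-1=-2, -1-2=-3
a = 1: 1--4=5, 1--1=2, 1-1=0, 1-2=-1
a = 2: 2--4=6, 2--1=3, 2-1=1, 2-2=0
Collecting distinct values (and noting 0 appears from a-a):
A - A = {-6, -5, -3, -2, -1, 0, 1, 2, 3, 5, 6}
|A - A| = 11

A - A = {-6, -5, -3, -2, -1, 0, 1, 2, 3, 5, 6}


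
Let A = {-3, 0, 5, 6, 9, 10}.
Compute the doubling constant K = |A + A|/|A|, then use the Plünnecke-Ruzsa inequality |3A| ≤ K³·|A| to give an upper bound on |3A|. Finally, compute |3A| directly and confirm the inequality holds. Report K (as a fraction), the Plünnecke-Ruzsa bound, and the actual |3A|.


|A| = 6.
Step 1: Compute A + A by enumerating all 36 pairs.
A + A = {-6, -3, 0, 2, 3, 5, 6, 7, 9, 10, 11, 12, 14, 15, 16, 18, 19, 20}, so |A + A| = 18.
Step 2: Doubling constant K = |A + A|/|A| = 18/6 = 18/6 ≈ 3.0000.
Step 3: Plünnecke-Ruzsa gives |3A| ≤ K³·|A| = (3.0000)³ · 6 ≈ 162.0000.
Step 4: Compute 3A = A + A + A directly by enumerating all triples (a,b,c) ∈ A³; |3A| = 34.
Step 5: Check 34 ≤ 162.0000? Yes ✓.

K = 18/6, Plünnecke-Ruzsa bound K³|A| ≈ 162.0000, |3A| = 34, inequality holds.


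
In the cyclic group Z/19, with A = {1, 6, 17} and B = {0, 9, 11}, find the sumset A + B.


Work in Z/19Z: reduce every sum a + b modulo 19.
Enumerate all 9 pairs:
a = 1: 1+0=1, 1+9=10, 1+11=12
a = 6: 6+0=6, 6+9=15, 6+11=17
a = 17: 17+0=17, 17+9=7, 17+11=9
Distinct residues collected: {1, 6, 7, 9, 10, 12, 15, 17}
|A + B| = 8 (out of 19 total residues).

A + B = {1, 6, 7, 9, 10, 12, 15, 17}


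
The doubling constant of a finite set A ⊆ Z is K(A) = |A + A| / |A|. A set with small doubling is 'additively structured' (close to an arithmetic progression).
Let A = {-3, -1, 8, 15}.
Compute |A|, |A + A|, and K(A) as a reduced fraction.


|A| = 4.
Compute A + A by enumerating all 16 pairs.
A + A = {-6, -4, -2, 5, 7, 12, 14, 16, 23, 30}, so |A + A| = 10.
K = |A + A| / |A| = 10/4 = 5/2 ≈ 2.5000.
Reference: AP of size 4 gives K = 7/4 ≈ 1.7500; a fully generic set of size 4 gives K ≈ 2.5000.

|A| = 4, |A + A| = 10, K = 10/4 = 5/2.


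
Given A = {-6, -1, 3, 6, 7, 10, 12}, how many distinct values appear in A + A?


A + A = {a + a' : a, a' ∈ A}; |A| = 7.
General bounds: 2|A| - 1 ≤ |A + A| ≤ |A|(|A|+1)/2, i.e. 13 ≤ |A + A| ≤ 28.
Lower bound 2|A|-1 is attained iff A is an arithmetic progression.
Enumerate sums a + a' for a ≤ a' (symmetric, so this suffices):
a = -6: -6+-6=-12, -6+-1=-7, -6+3=-3, -6+6=0, -6+7=1, -6+10=4, -6+12=6
a = -1: -1+-1=-2, -1+3=2, -1+6=5, -1+7=6, -1+10=9, -1+12=11
a = 3: 3+3=6, 3+6=9, 3+7=10, 3+10=13, 3+12=15
a = 6: 6+6=12, 6+7=13, 6+10=16, 6+12=18
a = 7: 7+7=14, 7+10=17, 7+12=19
a = 10: 10+10=20, 10+12=22
a = 12: 12+12=24
Distinct sums: {-12, -7, -3, -2, 0, 1, 2, 4, 5, 6, 9, 10, 11, 12, 13, 14, 15, 16, 17, 18, 19, 20, 22, 24}
|A + A| = 24

|A + A| = 24


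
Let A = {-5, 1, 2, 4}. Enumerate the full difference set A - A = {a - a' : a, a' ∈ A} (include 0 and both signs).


A - A = {a - a' : a, a' ∈ A}.
Compute a - a' for each ordered pair (a, a'):
a = -5: -5--5=0, -5-1=-6, -5-2=-7, -5-4=-9
a = 1: 1--5=6, 1-1=0, 1-2=-1, 1-4=-3
a = 2: 2--5=7, 2-1=1, 2-2=0, 2-4=-2
a = 4: 4--5=9, 4-1=3, 4-2=2, 4-4=0
Collecting distinct values (and noting 0 appears from a-a):
A - A = {-9, -7, -6, -3, -2, -1, 0, 1, 2, 3, 6, 7, 9}
|A - A| = 13

A - A = {-9, -7, -6, -3, -2, -1, 0, 1, 2, 3, 6, 7, 9}


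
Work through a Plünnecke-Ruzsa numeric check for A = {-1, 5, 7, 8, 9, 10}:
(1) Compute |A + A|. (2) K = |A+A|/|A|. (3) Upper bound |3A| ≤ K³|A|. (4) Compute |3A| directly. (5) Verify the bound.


|A| = 6.
Step 1: Compute A + A by enumerating all 36 pairs.
A + A = {-2, 4, 6, 7, 8, 9, 10, 12, 13, 14, 15, 16, 17, 18, 19, 20}, so |A + A| = 16.
Step 2: Doubling constant K = |A + A|/|A| = 16/6 = 16/6 ≈ 2.6667.
Step 3: Plünnecke-Ruzsa gives |3A| ≤ K³·|A| = (2.6667)³ · 6 ≈ 113.7778.
Step 4: Compute 3A = A + A + A directly by enumerating all triples (a,b,c) ∈ A³; |3A| = 27.
Step 5: Check 27 ≤ 113.7778? Yes ✓.

K = 16/6, Plünnecke-Ruzsa bound K³|A| ≈ 113.7778, |3A| = 27, inequality holds.


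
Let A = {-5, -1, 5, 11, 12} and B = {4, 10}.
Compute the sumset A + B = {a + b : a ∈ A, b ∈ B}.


A + B = {a + b : a ∈ A, b ∈ B}.
Enumerate all |A|·|B| = 5·2 = 10 pairs (a, b) and collect distinct sums.
a = -5: -5+4=-1, -5+10=5
a = -1: -1+4=3, -1+10=9
a = 5: 5+4=9, 5+10=15
a = 11: 11+4=15, 11+10=21
a = 12: 12+4=16, 12+10=22
Collecting distinct sums: A + B = {-1, 3, 5, 9, 15, 16, 21, 22}
|A + B| = 8

A + B = {-1, 3, 5, 9, 15, 16, 21, 22}


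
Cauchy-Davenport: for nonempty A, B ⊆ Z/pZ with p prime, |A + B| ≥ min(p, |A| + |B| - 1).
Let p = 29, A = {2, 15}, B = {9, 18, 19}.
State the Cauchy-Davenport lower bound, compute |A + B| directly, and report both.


Cauchy-Davenport: |A + B| ≥ min(p, |A| + |B| - 1) for A, B nonempty in Z/pZ.
|A| = 2, |B| = 3, p = 29.
CD lower bound = min(29, 2 + 3 - 1) = min(29, 4) = 4.
Compute A + B mod 29 directly:
a = 2: 2+9=11, 2+18=20, 2+19=21
a = 15: 15+9=24, 15+18=4, 15+19=5
A + B = {4, 5, 11, 20, 21, 24}, so |A + B| = 6.
Verify: 6 ≥ 4? Yes ✓.

CD lower bound = 4, actual |A + B| = 6.


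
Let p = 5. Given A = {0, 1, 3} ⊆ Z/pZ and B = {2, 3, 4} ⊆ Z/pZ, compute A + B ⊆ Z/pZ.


Work in Z/5Z: reduce every sum a + b modulo 5.
Enumerate all 9 pairs:
a = 0: 0+2=2, 0+3=3, 0+4=4
a = 1: 1+2=3, 1+3=4, 1+4=0
a = 3: 3+2=0, 3+3=1, 3+4=2
Distinct residues collected: {0, 1, 2, 3, 4}
|A + B| = 5 (out of 5 total residues).

A + B = {0, 1, 2, 3, 4}


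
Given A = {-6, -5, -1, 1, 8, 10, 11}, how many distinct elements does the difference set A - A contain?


A - A = {a - a' : a, a' ∈ A}; |A| = 7.
Bounds: 2|A|-1 ≤ |A - A| ≤ |A|² - |A| + 1, i.e. 13 ≤ |A - A| ≤ 43.
Note: 0 ∈ A - A always (from a - a). The set is symmetric: if d ∈ A - A then -d ∈ A - A.
Enumerate nonzero differences d = a - a' with a > a' (then include -d):
Positive differences: {1, 2, 3, 4, 5, 6, 7, 9, 10, 11, 12, 13, 14, 15, 16, 17}
Full difference set: {0} ∪ (positive diffs) ∪ (negative diffs).
|A - A| = 1 + 2·16 = 33 (matches direct enumeration: 33).

|A - A| = 33


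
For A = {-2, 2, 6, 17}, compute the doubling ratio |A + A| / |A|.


|A| = 4.
Compute A + A by enumerating all 16 pairs.
A + A = {-4, 0, 4, 8, 12, 15, 19, 23, 34}, so |A + A| = 9.
K = |A + A| / |A| = 9/4 (already in lowest terms) ≈ 2.2500.
Reference: AP of size 4 gives K = 7/4 ≈ 1.7500; a fully generic set of size 4 gives K ≈ 2.5000.

|A| = 4, |A + A| = 9, K = 9/4.


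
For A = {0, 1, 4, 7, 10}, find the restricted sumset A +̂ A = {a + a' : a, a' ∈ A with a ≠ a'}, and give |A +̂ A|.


Restricted sumset: A +̂ A = {a + a' : a ∈ A, a' ∈ A, a ≠ a'}.
Equivalently, take A + A and drop any sum 2a that is achievable ONLY as a + a for a ∈ A (i.e. sums representable only with equal summands).
Enumerate pairs (a, a') with a < a' (symmetric, so each unordered pair gives one sum; this covers all a ≠ a'):
  0 + 1 = 1
  0 + 4 = 4
  0 + 7 = 7
  0 + 10 = 10
  1 + 4 = 5
  1 + 7 = 8
  1 + 10 = 11
  4 + 7 = 11
  4 + 10 = 14
  7 + 10 = 17
Collected distinct sums: {1, 4, 5, 7, 8, 10, 11, 14, 17}
|A +̂ A| = 9
(Reference bound: |A +̂ A| ≥ 2|A| - 3 for |A| ≥ 2, with |A| = 5 giving ≥ 7.)

|A +̂ A| = 9


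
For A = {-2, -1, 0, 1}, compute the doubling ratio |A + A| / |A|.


|A| = 4.
Compute A + A by enumerating all 16 pairs.
A + A = {-4, -3, -2, -1, 0, 1, 2}, so |A + A| = 7.
K = |A + A| / |A| = 7/4 (already in lowest terms) ≈ 1.7500.
Reference: AP of size 4 gives K = 7/4 ≈ 1.7500; a fully generic set of size 4 gives K ≈ 2.5000.

|A| = 4, |A + A| = 7, K = 7/4.


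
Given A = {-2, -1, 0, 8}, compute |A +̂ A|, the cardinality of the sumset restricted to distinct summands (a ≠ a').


Restricted sumset: A +̂ A = {a + a' : a ∈ A, a' ∈ A, a ≠ a'}.
Equivalently, take A + A and drop any sum 2a that is achievable ONLY as a + a for a ∈ A (i.e. sums representable only with equal summands).
Enumerate pairs (a, a') with a < a' (symmetric, so each unordered pair gives one sum; this covers all a ≠ a'):
  -2 + -1 = -3
  -2 + 0 = -2
  -2 + 8 = 6
  -1 + 0 = -1
  -1 + 8 = 7
  0 + 8 = 8
Collected distinct sums: {-3, -2, -1, 6, 7, 8}
|A +̂ A| = 6
(Reference bound: |A +̂ A| ≥ 2|A| - 3 for |A| ≥ 2, with |A| = 4 giving ≥ 5.)

|A +̂ A| = 6


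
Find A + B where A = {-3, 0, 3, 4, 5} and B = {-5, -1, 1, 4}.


A + B = {a + b : a ∈ A, b ∈ B}.
Enumerate all |A|·|B| = 5·4 = 20 pairs (a, b) and collect distinct sums.
a = -3: -3+-5=-8, -3+-1=-4, -3+1=-2, -3+4=1
a = 0: 0+-5=-5, 0+-1=-1, 0+1=1, 0+4=4
a = 3: 3+-5=-2, 3+-1=2, 3+1=4, 3+4=7
a = 4: 4+-5=-1, 4+-1=3, 4+1=5, 4+4=8
a = 5: 5+-5=0, 5+-1=4, 5+1=6, 5+4=9
Collecting distinct sums: A + B = {-8, -5, -4, -2, -1, 0, 1, 2, 3, 4, 5, 6, 7, 8, 9}
|A + B| = 15

A + B = {-8, -5, -4, -2, -1, 0, 1, 2, 3, 4, 5, 6, 7, 8, 9}


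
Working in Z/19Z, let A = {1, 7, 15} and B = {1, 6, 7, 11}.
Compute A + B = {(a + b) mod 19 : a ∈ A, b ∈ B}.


Work in Z/19Z: reduce every sum a + b modulo 19.
Enumerate all 12 pairs:
a = 1: 1+1=2, 1+6=7, 1+7=8, 1+11=12
a = 7: 7+1=8, 7+6=13, 7+7=14, 7+11=18
a = 15: 15+1=16, 15+6=2, 15+7=3, 15+11=7
Distinct residues collected: {2, 3, 7, 8, 12, 13, 14, 16, 18}
|A + B| = 9 (out of 19 total residues).

A + B = {2, 3, 7, 8, 12, 13, 14, 16, 18}


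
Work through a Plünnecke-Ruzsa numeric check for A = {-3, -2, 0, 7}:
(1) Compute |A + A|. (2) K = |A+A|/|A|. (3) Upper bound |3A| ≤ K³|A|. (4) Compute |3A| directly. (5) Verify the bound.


|A| = 4.
Step 1: Compute A + A by enumerating all 16 pairs.
A + A = {-6, -5, -4, -3, -2, 0, 4, 5, 7, 14}, so |A + A| = 10.
Step 2: Doubling constant K = |A + A|/|A| = 10/4 = 10/4 ≈ 2.5000.
Step 3: Plünnecke-Ruzsa gives |3A| ≤ K³·|A| = (2.5000)³ · 4 ≈ 62.5000.
Step 4: Compute 3A = A + A + A directly by enumerating all triples (a,b,c) ∈ A³; |3A| = 19.
Step 5: Check 19 ≤ 62.5000? Yes ✓.

K = 10/4, Plünnecke-Ruzsa bound K³|A| ≈ 62.5000, |3A| = 19, inequality holds.


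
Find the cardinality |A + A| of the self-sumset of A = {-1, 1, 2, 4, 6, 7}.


A + A = {a + a' : a, a' ∈ A}; |A| = 6.
General bounds: 2|A| - 1 ≤ |A + A| ≤ |A|(|A|+1)/2, i.e. 11 ≤ |A + A| ≤ 21.
Lower bound 2|A|-1 is attained iff A is an arithmetic progression.
Enumerate sums a + a' for a ≤ a' (symmetric, so this suffices):
a = -1: -1+-1=-2, -1+1=0, -1+2=1, -1+4=3, -1+6=5, -1+7=6
a = 1: 1+1=2, 1+2=3, 1+4=5, 1+6=7, 1+7=8
a = 2: 2+2=4, 2+4=6, 2+6=8, 2+7=9
a = 4: 4+4=8, 4+6=10, 4+7=11
a = 6: 6+6=12, 6+7=13
a = 7: 7+7=14
Distinct sums: {-2, 0, 1, 2, 3, 4, 5, 6, 7, 8, 9, 10, 11, 12, 13, 14}
|A + A| = 16

|A + A| = 16


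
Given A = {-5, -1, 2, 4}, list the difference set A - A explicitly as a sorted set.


A - A = {a - a' : a, a' ∈ A}.
Compute a - a' for each ordered pair (a, a'):
a = -5: -5--5=0, -5--1=-4, -5-2=-7, -5-4=-9
a = -1: -1--5=4, -1--1=0, -1-2=-3, -1-4=-5
a = 2: 2--5=7, 2--1=3, 2-2=0, 2-4=-2
a = 4: 4--5=9, 4--1=5, 4-2=2, 4-4=0
Collecting distinct values (and noting 0 appears from a-a):
A - A = {-9, -7, -5, -4, -3, -2, 0, 2, 3, 4, 5, 7, 9}
|A - A| = 13

A - A = {-9, -7, -5, -4, -3, -2, 0, 2, 3, 4, 5, 7, 9}


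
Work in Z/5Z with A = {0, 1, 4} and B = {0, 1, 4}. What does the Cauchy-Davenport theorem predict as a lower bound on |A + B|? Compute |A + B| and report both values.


Cauchy-Davenport: |A + B| ≥ min(p, |A| + |B| - 1) for A, B nonempty in Z/pZ.
|A| = 3, |B| = 3, p = 5.
CD lower bound = min(5, 3 + 3 - 1) = min(5, 5) = 5.
Compute A + B mod 5 directly:
a = 0: 0+0=0, 0+1=1, 0+4=4
a = 1: 1+0=1, 1+1=2, 1+4=0
a = 4: 4+0=4, 4+1=0, 4+4=3
A + B = {0, 1, 2, 3, 4}, so |A + B| = 5.
Verify: 5 ≥ 5? Yes ✓.

CD lower bound = 5, actual |A + B| = 5.


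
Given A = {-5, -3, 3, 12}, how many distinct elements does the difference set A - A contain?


A - A = {a - a' : a, a' ∈ A}; |A| = 4.
Bounds: 2|A|-1 ≤ |A - A| ≤ |A|² - |A| + 1, i.e. 7 ≤ |A - A| ≤ 13.
Note: 0 ∈ A - A always (from a - a). The set is symmetric: if d ∈ A - A then -d ∈ A - A.
Enumerate nonzero differences d = a - a' with a > a' (then include -d):
Positive differences: {2, 6, 8, 9, 15, 17}
Full difference set: {0} ∪ (positive diffs) ∪ (negative diffs).
|A - A| = 1 + 2·6 = 13 (matches direct enumeration: 13).

|A - A| = 13


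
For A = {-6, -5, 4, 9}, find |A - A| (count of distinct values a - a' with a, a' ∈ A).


A - A = {a - a' : a, a' ∈ A}; |A| = 4.
Bounds: 2|A|-1 ≤ |A - A| ≤ |A|² - |A| + 1, i.e. 7 ≤ |A - A| ≤ 13.
Note: 0 ∈ A - A always (from a - a). The set is symmetric: if d ∈ A - A then -d ∈ A - A.
Enumerate nonzero differences d = a - a' with a > a' (then include -d):
Positive differences: {1, 5, 9, 10, 14, 15}
Full difference set: {0} ∪ (positive diffs) ∪ (negative diffs).
|A - A| = 1 + 2·6 = 13 (matches direct enumeration: 13).

|A - A| = 13


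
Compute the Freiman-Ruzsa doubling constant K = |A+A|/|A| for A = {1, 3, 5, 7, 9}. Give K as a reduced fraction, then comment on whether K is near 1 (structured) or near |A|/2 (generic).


|A| = 5.
Compute A + A by enumerating all 25 pairs.
A + A = {2, 4, 6, 8, 10, 12, 14, 16, 18}, so |A + A| = 9.
K = |A + A| / |A| = 9/5 (already in lowest terms) ≈ 1.8000.
Reference: AP of size 5 gives K = 9/5 ≈ 1.8000; a fully generic set of size 5 gives K ≈ 3.0000.

|A| = 5, |A + A| = 9, K = 9/5.


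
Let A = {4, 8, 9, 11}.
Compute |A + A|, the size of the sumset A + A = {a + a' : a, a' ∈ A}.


A + A = {a + a' : a, a' ∈ A}; |A| = 4.
General bounds: 2|A| - 1 ≤ |A + A| ≤ |A|(|A|+1)/2, i.e. 7 ≤ |A + A| ≤ 10.
Lower bound 2|A|-1 is attained iff A is an arithmetic progression.
Enumerate sums a + a' for a ≤ a' (symmetric, so this suffices):
a = 4: 4+4=8, 4+8=12, 4+9=13, 4+11=15
a = 8: 8+8=16, 8+9=17, 8+11=19
a = 9: 9+9=18, 9+11=20
a = 11: 11+11=22
Distinct sums: {8, 12, 13, 15, 16, 17, 18, 19, 20, 22}
|A + A| = 10

|A + A| = 10


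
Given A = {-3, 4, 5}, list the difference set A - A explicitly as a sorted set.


A - A = {a - a' : a, a' ∈ A}.
Compute a - a' for each ordered pair (a, a'):
a = -3: -3--3=0, -3-4=-7, -3-5=-8
a = 4: 4--3=7, 4-4=0, 4-5=-1
a = 5: 5--3=8, 5-4=1, 5-5=0
Collecting distinct values (and noting 0 appears from a-a):
A - A = {-8, -7, -1, 0, 1, 7, 8}
|A - A| = 7

A - A = {-8, -7, -1, 0, 1, 7, 8}


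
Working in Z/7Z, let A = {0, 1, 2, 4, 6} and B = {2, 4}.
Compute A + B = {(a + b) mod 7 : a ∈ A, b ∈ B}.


Work in Z/7Z: reduce every sum a + b modulo 7.
Enumerate all 10 pairs:
a = 0: 0+2=2, 0+4=4
a = 1: 1+2=3, 1+4=5
a = 2: 2+2=4, 2+4=6
a = 4: 4+2=6, 4+4=1
a = 6: 6+2=1, 6+4=3
Distinct residues collected: {1, 2, 3, 4, 5, 6}
|A + B| = 6 (out of 7 total residues).

A + B = {1, 2, 3, 4, 5, 6}


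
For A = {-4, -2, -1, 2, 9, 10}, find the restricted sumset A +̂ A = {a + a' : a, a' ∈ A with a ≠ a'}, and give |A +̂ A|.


Restricted sumset: A +̂ A = {a + a' : a ∈ A, a' ∈ A, a ≠ a'}.
Equivalently, take A + A and drop any sum 2a that is achievable ONLY as a + a for a ∈ A (i.e. sums representable only with equal summands).
Enumerate pairs (a, a') with a < a' (symmetric, so each unordered pair gives one sum; this covers all a ≠ a'):
  -4 + -2 = -6
  -4 + -1 = -5
  -4 + 2 = -2
  -4 + 9 = 5
  -4 + 10 = 6
  -2 + -1 = -3
  -2 + 2 = 0
  -2 + 9 = 7
  -2 + 10 = 8
  -1 + 2 = 1
  -1 + 9 = 8
  -1 + 10 = 9
  2 + 9 = 11
  2 + 10 = 12
  9 + 10 = 19
Collected distinct sums: {-6, -5, -3, -2, 0, 1, 5, 6, 7, 8, 9, 11, 12, 19}
|A +̂ A| = 14
(Reference bound: |A +̂ A| ≥ 2|A| - 3 for |A| ≥ 2, with |A| = 6 giving ≥ 9.)

|A +̂ A| = 14


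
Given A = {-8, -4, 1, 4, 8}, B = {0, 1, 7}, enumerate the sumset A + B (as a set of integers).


A + B = {a + b : a ∈ A, b ∈ B}.
Enumerate all |A|·|B| = 5·3 = 15 pairs (a, b) and collect distinct sums.
a = -8: -8+0=-8, -8+1=-7, -8+7=-1
a = -4: -4+0=-4, -4+1=-3, -4+7=3
a = 1: 1+0=1, 1+1=2, 1+7=8
a = 4: 4+0=4, 4+1=5, 4+7=11
a = 8: 8+0=8, 8+1=9, 8+7=15
Collecting distinct sums: A + B = {-8, -7, -4, -3, -1, 1, 2, 3, 4, 5, 8, 9, 11, 15}
|A + B| = 14

A + B = {-8, -7, -4, -3, -1, 1, 2, 3, 4, 5, 8, 9, 11, 15}


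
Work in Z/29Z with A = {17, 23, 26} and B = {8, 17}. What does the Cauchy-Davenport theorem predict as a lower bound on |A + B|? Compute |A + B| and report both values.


Cauchy-Davenport: |A + B| ≥ min(p, |A| + |B| - 1) for A, B nonempty in Z/pZ.
|A| = 3, |B| = 2, p = 29.
CD lower bound = min(29, 3 + 2 - 1) = min(29, 4) = 4.
Compute A + B mod 29 directly:
a = 17: 17+8=25, 17+17=5
a = 23: 23+8=2, 23+17=11
a = 26: 26+8=5, 26+17=14
A + B = {2, 5, 11, 14, 25}, so |A + B| = 5.
Verify: 5 ≥ 4? Yes ✓.

CD lower bound = 4, actual |A + B| = 5.


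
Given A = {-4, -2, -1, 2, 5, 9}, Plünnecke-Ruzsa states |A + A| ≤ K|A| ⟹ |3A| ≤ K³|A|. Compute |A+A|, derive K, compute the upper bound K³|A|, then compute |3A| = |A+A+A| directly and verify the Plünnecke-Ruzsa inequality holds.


|A| = 6.
Step 1: Compute A + A by enumerating all 36 pairs.
A + A = {-8, -6, -5, -4, -3, -2, 0, 1, 3, 4, 5, 7, 8, 10, 11, 14, 18}, so |A + A| = 17.
Step 2: Doubling constant K = |A + A|/|A| = 17/6 = 17/6 ≈ 2.8333.
Step 3: Plünnecke-Ruzsa gives |3A| ≤ K³·|A| = (2.8333)³ · 6 ≈ 136.4722.
Step 4: Compute 3A = A + A + A directly by enumerating all triples (a,b,c) ∈ A³; |3A| = 32.
Step 5: Check 32 ≤ 136.4722? Yes ✓.

K = 17/6, Plünnecke-Ruzsa bound K³|A| ≈ 136.4722, |3A| = 32, inequality holds.


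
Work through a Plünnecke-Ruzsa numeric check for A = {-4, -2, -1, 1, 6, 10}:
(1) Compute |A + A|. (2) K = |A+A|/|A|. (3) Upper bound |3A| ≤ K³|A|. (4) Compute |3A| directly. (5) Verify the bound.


|A| = 6.
Step 1: Compute A + A by enumerating all 36 pairs.
A + A = {-8, -6, -5, -4, -3, -2, -1, 0, 2, 4, 5, 6, 7, 8, 9, 11, 12, 16, 20}, so |A + A| = 19.
Step 2: Doubling constant K = |A + A|/|A| = 19/6 = 19/6 ≈ 3.1667.
Step 3: Plünnecke-Ruzsa gives |3A| ≤ K³·|A| = (3.1667)³ · 6 ≈ 190.5278.
Step 4: Compute 3A = A + A + A directly by enumerating all triples (a,b,c) ∈ A³; |3A| = 35.
Step 5: Check 35 ≤ 190.5278? Yes ✓.

K = 19/6, Plünnecke-Ruzsa bound K³|A| ≈ 190.5278, |3A| = 35, inequality holds.


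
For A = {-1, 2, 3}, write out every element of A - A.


A - A = {a - a' : a, a' ∈ A}.
Compute a - a' for each ordered pair (a, a'):
a = -1: -1--1=0, -1-2=-3, -1-3=-4
a = 2: 2--1=3, 2-2=0, 2-3=-1
a = 3: 3--1=4, 3-2=1, 3-3=0
Collecting distinct values (and noting 0 appears from a-a):
A - A = {-4, -3, -1, 0, 1, 3, 4}
|A - A| = 7

A - A = {-4, -3, -1, 0, 1, 3, 4}


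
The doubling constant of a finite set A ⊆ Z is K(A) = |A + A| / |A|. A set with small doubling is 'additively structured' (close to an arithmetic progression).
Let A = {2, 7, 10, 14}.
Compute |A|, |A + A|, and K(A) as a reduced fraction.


|A| = 4.
Compute A + A by enumerating all 16 pairs.
A + A = {4, 9, 12, 14, 16, 17, 20, 21, 24, 28}, so |A + A| = 10.
K = |A + A| / |A| = 10/4 = 5/2 ≈ 2.5000.
Reference: AP of size 4 gives K = 7/4 ≈ 1.7500; a fully generic set of size 4 gives K ≈ 2.5000.

|A| = 4, |A + A| = 10, K = 10/4 = 5/2.


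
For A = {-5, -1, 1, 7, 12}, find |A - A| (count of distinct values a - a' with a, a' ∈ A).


A - A = {a - a' : a, a' ∈ A}; |A| = 5.
Bounds: 2|A|-1 ≤ |A - A| ≤ |A|² - |A| + 1, i.e. 9 ≤ |A - A| ≤ 21.
Note: 0 ∈ A - A always (from a - a). The set is symmetric: if d ∈ A - A then -d ∈ A - A.
Enumerate nonzero differences d = a - a' with a > a' (then include -d):
Positive differences: {2, 4, 5, 6, 8, 11, 12, 13, 17}
Full difference set: {0} ∪ (positive diffs) ∪ (negative diffs).
|A - A| = 1 + 2·9 = 19 (matches direct enumeration: 19).

|A - A| = 19


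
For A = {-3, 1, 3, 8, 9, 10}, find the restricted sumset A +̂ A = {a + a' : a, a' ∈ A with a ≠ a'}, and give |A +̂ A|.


Restricted sumset: A +̂ A = {a + a' : a ∈ A, a' ∈ A, a ≠ a'}.
Equivalently, take A + A and drop any sum 2a that is achievable ONLY as a + a for a ∈ A (i.e. sums representable only with equal summands).
Enumerate pairs (a, a') with a < a' (symmetric, so each unordered pair gives one sum; this covers all a ≠ a'):
  -3 + 1 = -2
  -3 + 3 = 0
  -3 + 8 = 5
  -3 + 9 = 6
  -3 + 10 = 7
  1 + 3 = 4
  1 + 8 = 9
  1 + 9 = 10
  1 + 10 = 11
  3 + 8 = 11
  3 + 9 = 12
  3 + 10 = 13
  8 + 9 = 17
  8 + 10 = 18
  9 + 10 = 19
Collected distinct sums: {-2, 0, 4, 5, 6, 7, 9, 10, 11, 12, 13, 17, 18, 19}
|A +̂ A| = 14
(Reference bound: |A +̂ A| ≥ 2|A| - 3 for |A| ≥ 2, with |A| = 6 giving ≥ 9.)

|A +̂ A| = 14


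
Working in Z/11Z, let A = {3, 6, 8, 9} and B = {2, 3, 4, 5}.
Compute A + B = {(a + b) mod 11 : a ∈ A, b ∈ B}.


Work in Z/11Z: reduce every sum a + b modulo 11.
Enumerate all 16 pairs:
a = 3: 3+2=5, 3+3=6, 3+4=7, 3+5=8
a = 6: 6+2=8, 6+3=9, 6+4=10, 6+5=0
a = 8: 8+2=10, 8+3=0, 8+4=1, 8+5=2
a = 9: 9+2=0, 9+3=1, 9+4=2, 9+5=3
Distinct residues collected: {0, 1, 2, 3, 5, 6, 7, 8, 9, 10}
|A + B| = 10 (out of 11 total residues).

A + B = {0, 1, 2, 3, 5, 6, 7, 8, 9, 10}


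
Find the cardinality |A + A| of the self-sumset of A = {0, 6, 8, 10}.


A + A = {a + a' : a, a' ∈ A}; |A| = 4.
General bounds: 2|A| - 1 ≤ |A + A| ≤ |A|(|A|+1)/2, i.e. 7 ≤ |A + A| ≤ 10.
Lower bound 2|A|-1 is attained iff A is an arithmetic progression.
Enumerate sums a + a' for a ≤ a' (symmetric, so this suffices):
a = 0: 0+0=0, 0+6=6, 0+8=8, 0+10=10
a = 6: 6+6=12, 6+8=14, 6+10=16
a = 8: 8+8=16, 8+10=18
a = 10: 10+10=20
Distinct sums: {0, 6, 8, 10, 12, 14, 16, 18, 20}
|A + A| = 9

|A + A| = 9


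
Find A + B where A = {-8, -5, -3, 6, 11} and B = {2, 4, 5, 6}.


A + B = {a + b : a ∈ A, b ∈ B}.
Enumerate all |A|·|B| = 5·4 = 20 pairs (a, b) and collect distinct sums.
a = -8: -8+2=-6, -8+4=-4, -8+5=-3, -8+6=-2
a = -5: -5+2=-3, -5+4=-1, -5+5=0, -5+6=1
a = -3: -3+2=-1, -3+4=1, -3+5=2, -3+6=3
a = 6: 6+2=8, 6+4=10, 6+5=11, 6+6=12
a = 11: 11+2=13, 11+4=15, 11+5=16, 11+6=17
Collecting distinct sums: A + B = {-6, -4, -3, -2, -1, 0, 1, 2, 3, 8, 10, 11, 12, 13, 15, 16, 17}
|A + B| = 17

A + B = {-6, -4, -3, -2, -1, 0, 1, 2, 3, 8, 10, 11, 12, 13, 15, 16, 17}


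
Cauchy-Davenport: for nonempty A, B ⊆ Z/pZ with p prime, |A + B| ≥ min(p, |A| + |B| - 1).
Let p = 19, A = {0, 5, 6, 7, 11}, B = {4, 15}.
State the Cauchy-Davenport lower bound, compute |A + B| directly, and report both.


Cauchy-Davenport: |A + B| ≥ min(p, |A| + |B| - 1) for A, B nonempty in Z/pZ.
|A| = 5, |B| = 2, p = 19.
CD lower bound = min(19, 5 + 2 - 1) = min(19, 6) = 6.
Compute A + B mod 19 directly:
a = 0: 0+4=4, 0+15=15
a = 5: 5+4=9, 5+15=1
a = 6: 6+4=10, 6+15=2
a = 7: 7+4=11, 7+15=3
a = 11: 11+4=15, 11+15=7
A + B = {1, 2, 3, 4, 7, 9, 10, 11, 15}, so |A + B| = 9.
Verify: 9 ≥ 6? Yes ✓.

CD lower bound = 6, actual |A + B| = 9.


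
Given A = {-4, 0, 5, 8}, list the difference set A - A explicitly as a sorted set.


A - A = {a - a' : a, a' ∈ A}.
Compute a - a' for each ordered pair (a, a'):
a = -4: -4--4=0, -4-0=-4, -4-5=-9, -4-8=-12
a = 0: 0--4=4, 0-0=0, 0-5=-5, 0-8=-8
a = 5: 5--4=9, 5-0=5, 5-5=0, 5-8=-3
a = 8: 8--4=12, 8-0=8, 8-5=3, 8-8=0
Collecting distinct values (and noting 0 appears from a-a):
A - A = {-12, -9, -8, -5, -4, -3, 0, 3, 4, 5, 8, 9, 12}
|A - A| = 13

A - A = {-12, -9, -8, -5, -4, -3, 0, 3, 4, 5, 8, 9, 12}


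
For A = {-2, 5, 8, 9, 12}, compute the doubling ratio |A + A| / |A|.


|A| = 5.
Compute A + A by enumerating all 25 pairs.
A + A = {-4, 3, 6, 7, 10, 13, 14, 16, 17, 18, 20, 21, 24}, so |A + A| = 13.
K = |A + A| / |A| = 13/5 (already in lowest terms) ≈ 2.6000.
Reference: AP of size 5 gives K = 9/5 ≈ 1.8000; a fully generic set of size 5 gives K ≈ 3.0000.

|A| = 5, |A + A| = 13, K = 13/5.


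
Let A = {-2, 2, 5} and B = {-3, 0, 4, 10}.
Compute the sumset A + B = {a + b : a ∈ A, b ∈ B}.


A + B = {a + b : a ∈ A, b ∈ B}.
Enumerate all |A|·|B| = 3·4 = 12 pairs (a, b) and collect distinct sums.
a = -2: -2+-3=-5, -2+0=-2, -2+4=2, -2+10=8
a = 2: 2+-3=-1, 2+0=2, 2+4=6, 2+10=12
a = 5: 5+-3=2, 5+0=5, 5+4=9, 5+10=15
Collecting distinct sums: A + B = {-5, -2, -1, 2, 5, 6, 8, 9, 12, 15}
|A + B| = 10

A + B = {-5, -2, -1, 2, 5, 6, 8, 9, 12, 15}


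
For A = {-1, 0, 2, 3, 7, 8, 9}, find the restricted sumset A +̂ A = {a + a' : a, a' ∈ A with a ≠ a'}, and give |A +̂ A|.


Restricted sumset: A +̂ A = {a + a' : a ∈ A, a' ∈ A, a ≠ a'}.
Equivalently, take A + A and drop any sum 2a that is achievable ONLY as a + a for a ∈ A (i.e. sums representable only with equal summands).
Enumerate pairs (a, a') with a < a' (symmetric, so each unordered pair gives one sum; this covers all a ≠ a'):
  -1 + 0 = -1
  -1 + 2 = 1
  -1 + 3 = 2
  -1 + 7 = 6
  -1 + 8 = 7
  -1 + 9 = 8
  0 + 2 = 2
  0 + 3 = 3
  0 + 7 = 7
  0 + 8 = 8
  0 + 9 = 9
  2 + 3 = 5
  2 + 7 = 9
  2 + 8 = 10
  2 + 9 = 11
  3 + 7 = 10
  3 + 8 = 11
  3 + 9 = 12
  7 + 8 = 15
  7 + 9 = 16
  8 + 9 = 17
Collected distinct sums: {-1, 1, 2, 3, 5, 6, 7, 8, 9, 10, 11, 12, 15, 16, 17}
|A +̂ A| = 15
(Reference bound: |A +̂ A| ≥ 2|A| - 3 for |A| ≥ 2, with |A| = 7 giving ≥ 11.)

|A +̂ A| = 15


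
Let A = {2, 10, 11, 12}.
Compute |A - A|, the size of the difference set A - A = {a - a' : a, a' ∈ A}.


A - A = {a - a' : a, a' ∈ A}; |A| = 4.
Bounds: 2|A|-1 ≤ |A - A| ≤ |A|² - |A| + 1, i.e. 7 ≤ |A - A| ≤ 13.
Note: 0 ∈ A - A always (from a - a). The set is symmetric: if d ∈ A - A then -d ∈ A - A.
Enumerate nonzero differences d = a - a' with a > a' (then include -d):
Positive differences: {1, 2, 8, 9, 10}
Full difference set: {0} ∪ (positive diffs) ∪ (negative diffs).
|A - A| = 1 + 2·5 = 11 (matches direct enumeration: 11).

|A - A| = 11


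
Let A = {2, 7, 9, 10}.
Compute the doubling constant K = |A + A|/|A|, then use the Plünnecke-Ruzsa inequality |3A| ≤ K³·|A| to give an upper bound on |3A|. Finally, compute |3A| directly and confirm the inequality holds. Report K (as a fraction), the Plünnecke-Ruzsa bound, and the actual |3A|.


|A| = 4.
Step 1: Compute A + A by enumerating all 16 pairs.
A + A = {4, 9, 11, 12, 14, 16, 17, 18, 19, 20}, so |A + A| = 10.
Step 2: Doubling constant K = |A + A|/|A| = 10/4 = 10/4 ≈ 2.5000.
Step 3: Plünnecke-Ruzsa gives |3A| ≤ K³·|A| = (2.5000)³ · 4 ≈ 62.5000.
Step 4: Compute 3A = A + A + A directly by enumerating all triples (a,b,c) ∈ A³; |3A| = 18.
Step 5: Check 18 ≤ 62.5000? Yes ✓.

K = 10/4, Plünnecke-Ruzsa bound K³|A| ≈ 62.5000, |3A| = 18, inequality holds.


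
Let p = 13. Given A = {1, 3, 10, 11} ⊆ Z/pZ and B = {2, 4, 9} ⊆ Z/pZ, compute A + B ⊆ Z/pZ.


Work in Z/13Z: reduce every sum a + b modulo 13.
Enumerate all 12 pairs:
a = 1: 1+2=3, 1+4=5, 1+9=10
a = 3: 3+2=5, 3+4=7, 3+9=12
a = 10: 10+2=12, 10+4=1, 10+9=6
a = 11: 11+2=0, 11+4=2, 11+9=7
Distinct residues collected: {0, 1, 2, 3, 5, 6, 7, 10, 12}
|A + B| = 9 (out of 13 total residues).

A + B = {0, 1, 2, 3, 5, 6, 7, 10, 12}


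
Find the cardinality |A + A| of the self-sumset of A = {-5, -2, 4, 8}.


A + A = {a + a' : a, a' ∈ A}; |A| = 4.
General bounds: 2|A| - 1 ≤ |A + A| ≤ |A|(|A|+1)/2, i.e. 7 ≤ |A + A| ≤ 10.
Lower bound 2|A|-1 is attained iff A is an arithmetic progression.
Enumerate sums a + a' for a ≤ a' (symmetric, so this suffices):
a = -5: -5+-5=-10, -5+-2=-7, -5+4=-1, -5+8=3
a = -2: -2+-2=-4, -2+4=2, -2+8=6
a = 4: 4+4=8, 4+8=12
a = 8: 8+8=16
Distinct sums: {-10, -7, -4, -1, 2, 3, 6, 8, 12, 16}
|A + A| = 10

|A + A| = 10


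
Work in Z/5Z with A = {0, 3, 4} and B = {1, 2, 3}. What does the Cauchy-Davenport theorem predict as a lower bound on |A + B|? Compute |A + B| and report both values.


Cauchy-Davenport: |A + B| ≥ min(p, |A| + |B| - 1) for A, B nonempty in Z/pZ.
|A| = 3, |B| = 3, p = 5.
CD lower bound = min(5, 3 + 3 - 1) = min(5, 5) = 5.
Compute A + B mod 5 directly:
a = 0: 0+1=1, 0+2=2, 0+3=3
a = 3: 3+1=4, 3+2=0, 3+3=1
a = 4: 4+1=0, 4+2=1, 4+3=2
A + B = {0, 1, 2, 3, 4}, so |A + B| = 5.
Verify: 5 ≥ 5? Yes ✓.

CD lower bound = 5, actual |A + B| = 5.


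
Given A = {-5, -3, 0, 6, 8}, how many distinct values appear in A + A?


A + A = {a + a' : a, a' ∈ A}; |A| = 5.
General bounds: 2|A| - 1 ≤ |A + A| ≤ |A|(|A|+1)/2, i.e. 9 ≤ |A + A| ≤ 15.
Lower bound 2|A|-1 is attained iff A is an arithmetic progression.
Enumerate sums a + a' for a ≤ a' (symmetric, so this suffices):
a = -5: -5+-5=-10, -5+-3=-8, -5+0=-5, -5+6=1, -5+8=3
a = -3: -3+-3=-6, -3+0=-3, -3+6=3, -3+8=5
a = 0: 0+0=0, 0+6=6, 0+8=8
a = 6: 6+6=12, 6+8=14
a = 8: 8+8=16
Distinct sums: {-10, -8, -6, -5, -3, 0, 1, 3, 5, 6, 8, 12, 14, 16}
|A + A| = 14

|A + A| = 14


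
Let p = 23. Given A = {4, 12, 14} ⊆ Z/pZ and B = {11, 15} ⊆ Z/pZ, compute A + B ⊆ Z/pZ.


Work in Z/23Z: reduce every sum a + b modulo 23.
Enumerate all 6 pairs:
a = 4: 4+11=15, 4+15=19
a = 12: 12+11=0, 12+15=4
a = 14: 14+11=2, 14+15=6
Distinct residues collected: {0, 2, 4, 6, 15, 19}
|A + B| = 6 (out of 23 total residues).

A + B = {0, 2, 4, 6, 15, 19}


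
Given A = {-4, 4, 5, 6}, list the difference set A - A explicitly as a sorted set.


A - A = {a - a' : a, a' ∈ A}.
Compute a - a' for each ordered pair (a, a'):
a = -4: -4--4=0, -4-4=-8, -4-5=-9, -4-6=-10
a = 4: 4--4=8, 4-4=0, 4-5=-1, 4-6=-2
a = 5: 5--4=9, 5-4=1, 5-5=0, 5-6=-1
a = 6: 6--4=10, 6-4=2, 6-5=1, 6-6=0
Collecting distinct values (and noting 0 appears from a-a):
A - A = {-10, -9, -8, -2, -1, 0, 1, 2, 8, 9, 10}
|A - A| = 11

A - A = {-10, -9, -8, -2, -1, 0, 1, 2, 8, 9, 10}


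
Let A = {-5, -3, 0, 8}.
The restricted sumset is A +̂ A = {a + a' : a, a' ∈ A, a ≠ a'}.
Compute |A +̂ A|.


Restricted sumset: A +̂ A = {a + a' : a ∈ A, a' ∈ A, a ≠ a'}.
Equivalently, take A + A and drop any sum 2a that is achievable ONLY as a + a for a ∈ A (i.e. sums representable only with equal summands).
Enumerate pairs (a, a') with a < a' (symmetric, so each unordered pair gives one sum; this covers all a ≠ a'):
  -5 + -3 = -8
  -5 + 0 = -5
  -5 + 8 = 3
  -3 + 0 = -3
  -3 + 8 = 5
  0 + 8 = 8
Collected distinct sums: {-8, -5, -3, 3, 5, 8}
|A +̂ A| = 6
(Reference bound: |A +̂ A| ≥ 2|A| - 3 for |A| ≥ 2, with |A| = 4 giving ≥ 5.)

|A +̂ A| = 6


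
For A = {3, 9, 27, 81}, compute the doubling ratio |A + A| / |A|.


|A| = 4.
Compute A + A by enumerating all 16 pairs.
A + A = {6, 12, 18, 30, 36, 54, 84, 90, 108, 162}, so |A + A| = 10.
K = |A + A| / |A| = 10/4 = 5/2 ≈ 2.5000.
Reference: AP of size 4 gives K = 7/4 ≈ 1.7500; a fully generic set of size 4 gives K ≈ 2.5000.

|A| = 4, |A + A| = 10, K = 10/4 = 5/2.


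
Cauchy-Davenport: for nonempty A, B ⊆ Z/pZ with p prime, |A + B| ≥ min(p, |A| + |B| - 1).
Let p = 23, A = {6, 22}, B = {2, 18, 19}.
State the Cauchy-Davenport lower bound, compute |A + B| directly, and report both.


Cauchy-Davenport: |A + B| ≥ min(p, |A| + |B| - 1) for A, B nonempty in Z/pZ.
|A| = 2, |B| = 3, p = 23.
CD lower bound = min(23, 2 + 3 - 1) = min(23, 4) = 4.
Compute A + B mod 23 directly:
a = 6: 6+2=8, 6+18=1, 6+19=2
a = 22: 22+2=1, 22+18=17, 22+19=18
A + B = {1, 2, 8, 17, 18}, so |A + B| = 5.
Verify: 5 ≥ 4? Yes ✓.

CD lower bound = 4, actual |A + B| = 5.


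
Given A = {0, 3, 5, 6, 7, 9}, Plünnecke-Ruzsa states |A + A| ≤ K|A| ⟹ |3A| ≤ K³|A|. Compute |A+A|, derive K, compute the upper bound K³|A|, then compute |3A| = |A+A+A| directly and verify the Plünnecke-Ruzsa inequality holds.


|A| = 6.
Step 1: Compute A + A by enumerating all 36 pairs.
A + A = {0, 3, 5, 6, 7, 8, 9, 10, 11, 12, 13, 14, 15, 16, 18}, so |A + A| = 15.
Step 2: Doubling constant K = |A + A|/|A| = 15/6 = 15/6 ≈ 2.5000.
Step 3: Plünnecke-Ruzsa gives |3A| ≤ K³·|A| = (2.5000)³ · 6 ≈ 93.7500.
Step 4: Compute 3A = A + A + A directly by enumerating all triples (a,b,c) ∈ A³; |3A| = 24.
Step 5: Check 24 ≤ 93.7500? Yes ✓.

K = 15/6, Plünnecke-Ruzsa bound K³|A| ≈ 93.7500, |3A| = 24, inequality holds.
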